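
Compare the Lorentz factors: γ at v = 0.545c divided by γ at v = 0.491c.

γ₁ = 1/√(1 - 0.545²) = 1.193
γ₂ = 1/√(1 - 0.491²) = 1.148
γ₁/γ₂ = 1.193/1.148 = 1.039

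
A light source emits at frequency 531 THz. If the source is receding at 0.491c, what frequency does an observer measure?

β = v/c = 0.491
(1-β)/(1+β) = 0.509/1.491 = 0.3414
Doppler factor = √(0.3414) = 0.5843
f_obs = 531 × 0.5843 = 310.3 THz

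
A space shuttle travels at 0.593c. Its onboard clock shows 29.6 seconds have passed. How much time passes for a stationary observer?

Proper time Δt₀ = 29.6 seconds
γ = 1/√(1 - 0.593²) = 1.242
Δt = γΔt₀ = 1.242 × 29.6 = 36.76 seconds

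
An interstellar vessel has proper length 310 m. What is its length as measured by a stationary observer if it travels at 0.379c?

Proper length L₀ = 310 m
γ = 1/√(1 - 0.379²) = 1.0806
L = L₀/γ = 310/1.0806 = 286.9 m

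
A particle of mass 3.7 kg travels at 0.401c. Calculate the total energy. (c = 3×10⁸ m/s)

γ = 1/√(1 - 0.401²) = 1.0916
mc² = 3.7 × (3×10⁸)² = 3.330×10¹⁷ J
E = γmc² = 1.0916 × 3.330×10¹⁷ = 3.635×10¹⁷ J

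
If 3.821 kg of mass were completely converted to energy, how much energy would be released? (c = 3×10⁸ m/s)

Using E = mc²:
c² = (3×10⁸)² = 9×10¹⁶ m²/s²
E = 3.821 × 9×10¹⁶ = 3.439×10¹⁷ J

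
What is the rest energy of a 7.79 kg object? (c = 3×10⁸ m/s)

c² = (3×10⁸)² = 9.000×10¹⁶ m²/s²
E₀ = mc² = 7.79 × 9.000×10¹⁶ = 7.011×10¹⁷ J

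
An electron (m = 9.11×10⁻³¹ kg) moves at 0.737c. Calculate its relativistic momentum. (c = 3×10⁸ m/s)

γ = 1/√(1 - 0.737²) = 1.4795
v = 0.737 × 3×10⁸ = 2.211×10⁸ m/s
p = γmv = 1.4795 × 9.11×10⁻³¹ × 2.211×10⁸ = 2.980×10⁻²² kg·m/s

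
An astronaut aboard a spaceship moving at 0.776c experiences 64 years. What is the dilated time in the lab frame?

Proper time Δt₀ = 64 years
γ = 1/√(1 - 0.776²) = 1.5855
Δt = γΔt₀ = 1.5855 × 64 = 101.5 years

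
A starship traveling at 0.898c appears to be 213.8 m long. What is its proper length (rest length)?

Contracted length L = 213.8 m
γ = 1/√(1 - 0.898²) = 2.2728
L₀ = γL = 2.2728 × 213.8 = 485.9 m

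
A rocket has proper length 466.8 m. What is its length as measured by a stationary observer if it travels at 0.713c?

Proper length L₀ = 466.8 m
γ = 1/√(1 - 0.713²) = 1.426
L = L₀/γ = 466.8/1.426 = 327.3 m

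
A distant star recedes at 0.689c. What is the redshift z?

β = 0.689
(1+β)/(1-β) = 1.689/0.311 = 5.431
√(5.431) = 2.330
z = 2.330 - 1 = 1.330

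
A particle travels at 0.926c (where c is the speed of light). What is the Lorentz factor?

v/c = 0.926, so (v/c)² = 0.857476
1 - (v/c)² = 0.142524
γ = 1/√(0.142524) = 2.649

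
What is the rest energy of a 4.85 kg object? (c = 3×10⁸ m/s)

c² = (3×10⁸)² = 9.000×10¹⁶ m²/s²
E₀ = mc² = 4.85 × 9.000×10¹⁶ = 4.365×10¹⁷ J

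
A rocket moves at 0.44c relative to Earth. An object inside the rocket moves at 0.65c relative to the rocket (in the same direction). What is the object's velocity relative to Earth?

u = (u' + v)/(1 + u'v/c²)
Numerator: 0.65 + 0.44 = 1.09
Denominator: 1 + 0.286 = 1.286
u = 1.09/1.286 = 0.8476c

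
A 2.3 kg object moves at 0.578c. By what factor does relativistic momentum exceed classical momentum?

p_rel = γmv, p_class = mv
Ratio = γ = 1/√(1 - 0.578²) = 1.225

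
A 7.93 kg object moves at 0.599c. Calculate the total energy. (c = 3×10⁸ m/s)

γ = 1/√(1 - 0.599²) = 1.2488
mc² = 7.93 × (3×10⁸)² = 7.137×10¹⁷ J
E = γmc² = 1.2488 × 7.137×10¹⁷ = 8.913×10¹⁷ J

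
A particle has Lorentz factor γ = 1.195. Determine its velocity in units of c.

From γ = 1/√(1 - v²/c²):
1/γ² = 1/1.195² = 0.70027
v²/c² = 1 - 0.70027 = 0.29973
v/c = √(0.29973) = 0.5475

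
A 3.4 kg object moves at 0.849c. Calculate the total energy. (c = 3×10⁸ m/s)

γ = 1/√(1 - 0.849²) = 1.8925
mc² = 3.4 × (3×10⁸)² = 3.060×10¹⁷ J
E = γmc² = 1.8925 × 3.060×10¹⁷ = 5.791×10¹⁷ J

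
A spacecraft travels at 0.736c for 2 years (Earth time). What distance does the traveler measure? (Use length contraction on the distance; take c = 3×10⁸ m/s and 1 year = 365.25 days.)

Earth distance: d = v × t = 0.736c × 2 yr = 1.39358×10¹⁶ m
γ = 1.47715
d' = d/γ = 1.39358×10¹⁶/1.47715 = 9.434×10¹⁵ m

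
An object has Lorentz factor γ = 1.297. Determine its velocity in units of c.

From γ = 1/√(1 - v²/c²):
1/γ² = 1/1.297² = 0.5945
v²/c² = 1 - 0.5945 = 0.4055
v/c = √(0.4055) = 0.6368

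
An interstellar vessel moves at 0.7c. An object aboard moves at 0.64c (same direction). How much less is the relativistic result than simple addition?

Classical: u' + v = 0.64 + 0.7 = 1.34c
Relativistic: u = (0.64 + 0.7)/(1 + 0.448) = 1.34/1.448 = 0.9254c
Difference: 1.34 - 0.9254 = 0.4146c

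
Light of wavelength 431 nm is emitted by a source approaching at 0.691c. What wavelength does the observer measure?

β = 0.691
Wavelength Doppler factor = √(0.309/1.691) = √(0.18273) = 0.42747
λ_obs = 431 × 0.42747 = 184.2 nm (blueshift)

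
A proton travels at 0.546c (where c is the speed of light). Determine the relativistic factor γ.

v/c = 0.546, so (v/c)² = 0.298116
1 - (v/c)² = 0.701884
γ = 1/√(0.701884) = 1.194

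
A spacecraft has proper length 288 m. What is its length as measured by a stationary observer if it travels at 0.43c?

Proper length L₀ = 288 m
γ = 1/√(1 - 0.43²) = 1.1076
L = L₀/γ = 288/1.1076 = 260.0 m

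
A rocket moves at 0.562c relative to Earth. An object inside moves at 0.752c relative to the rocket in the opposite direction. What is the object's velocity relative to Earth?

Object's velocity in rocket frame is u' = -0.752c
u = (u' + v)/(1 + u'v/c²) = (v - 0.752)/(1 - 0.752·v/c²)
Numerator: 0.562 - 0.752 = -0.19
Denominator: 1 - 0.422624 = 0.577376
u = -0.19/0.577376 = -0.3291c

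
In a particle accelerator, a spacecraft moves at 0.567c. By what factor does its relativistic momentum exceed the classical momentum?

p_rel = γmv, p_class = mv
Ratio = γ = 1/√(1 - 0.567²)
= 1/√(0.678511) = 1.214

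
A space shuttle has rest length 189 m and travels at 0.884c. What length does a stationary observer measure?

Proper length L₀ = 189 m
γ = 1/√(1 - 0.884²) = 2.139
L = L₀/γ = 189/2.139 = 88.36 m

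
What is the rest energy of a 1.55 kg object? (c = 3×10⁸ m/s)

c² = (3×10⁸)² = 9.000×10¹⁶ m²/s²
E₀ = mc² = 1.55 × 9.000×10¹⁶ = 1.395×10¹⁷ J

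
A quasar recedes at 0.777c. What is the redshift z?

β = 0.777
(1+β)/(1-β) = 1.777/0.223 = 7.969
√(7.969) = 2.823
z = 2.823 - 1 = 1.823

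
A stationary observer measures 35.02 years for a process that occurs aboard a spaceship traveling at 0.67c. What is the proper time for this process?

Dilated time Δt = 35.02 years
γ = 1/√(1 - 0.67²) = 1.347
Δt₀ = Δt/γ = 35.02/1.347 = 26.00 years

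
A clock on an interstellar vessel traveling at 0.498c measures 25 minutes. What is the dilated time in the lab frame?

Proper time Δt₀ = 25 minutes
γ = 1/√(1 - 0.498²) = 1.153
Δt = γΔt₀ = 1.153 × 25 = 28.83 minutes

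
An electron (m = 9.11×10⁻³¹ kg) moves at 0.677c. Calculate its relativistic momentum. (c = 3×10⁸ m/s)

γ = 1/√(1 - 0.677²) = 1.359
v = 0.677 × 3×10⁸ = 2.031×10⁸ m/s
p = γmv = 1.359 × 9.11×10⁻³¹ × 2.031×10⁸ = 2.514×10⁻²² kg·m/s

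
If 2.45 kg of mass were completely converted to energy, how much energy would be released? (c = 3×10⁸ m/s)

Using E = mc²:
c² = (3×10⁸)² = 9×10¹⁶ m²/s²
E = 2.45 × 9×10¹⁶ = 2.205×10¹⁷ J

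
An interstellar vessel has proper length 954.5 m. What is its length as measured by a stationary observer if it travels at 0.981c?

Proper length L₀ = 954.5 m
γ = 1/√(1 - 0.981²) = 5.154
L = L₀/γ = 954.5/5.154 = 185.2 m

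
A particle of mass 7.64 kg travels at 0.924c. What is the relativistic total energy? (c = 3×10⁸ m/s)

γ = 1/√(1 - 0.924²) = 2.615
mc² = 7.64 × (3×10⁸)² = 6.876×10¹⁷ J
E = γmc² = 2.615 × 6.876×10¹⁷ = 1.798×10¹⁸ J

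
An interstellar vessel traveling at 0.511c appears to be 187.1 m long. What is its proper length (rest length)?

Contracted length L = 187.1 m
γ = 1/√(1 - 0.511²) = 1.1634
L₀ = γL = 1.1634 × 187.1 = 217.7 m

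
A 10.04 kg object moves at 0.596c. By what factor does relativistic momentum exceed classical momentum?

p_rel = γmv, p_class = mv
Ratio = γ = 1/√(1 - 0.596²) = 1.245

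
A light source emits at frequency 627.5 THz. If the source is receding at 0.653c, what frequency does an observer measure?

β = v/c = 0.653
(1-β)/(1+β) = 0.347/1.653 = 0.20992
Doppler factor = √(0.20992) = 0.4582
f_obs = 627.5 × 0.4582 = 287.5 THz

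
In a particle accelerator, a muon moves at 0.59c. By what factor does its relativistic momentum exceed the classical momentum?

p_rel = γmv, p_class = mv
Ratio = γ = 1/√(1 - 0.59²)
= 1/√(0.6519) = 1.239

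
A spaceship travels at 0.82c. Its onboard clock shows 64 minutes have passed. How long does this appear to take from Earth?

Proper time Δt₀ = 64 minutes
γ = 1/√(1 - 0.82²) = 1.747
Δt = γΔt₀ = 1.747 × 64 = 111.8 minutes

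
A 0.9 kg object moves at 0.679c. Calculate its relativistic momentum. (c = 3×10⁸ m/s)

γ = 1/√(1 - 0.679²) = 1.362
v = 0.679 × 3×10⁸ = 2.037×10⁸ m/s
p = γmv = 1.362 × 0.9 × 2.037×10⁸ = 2.497×10⁸ kg·m/s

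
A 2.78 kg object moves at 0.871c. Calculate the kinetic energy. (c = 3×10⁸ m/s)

γ = 1/√(1 - 0.871²) = 2.0355
γ - 1 = 1.0355
KE = (γ-1)mc² = 1.0355 × 2.78 × (3×10⁸)² = 2.591×10¹⁷ J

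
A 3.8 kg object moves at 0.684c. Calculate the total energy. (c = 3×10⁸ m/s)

γ = 1/√(1 - 0.684²) = 1.3708
mc² = 3.8 × (3×10⁸)² = 3.420×10¹⁷ J
E = γmc² = 1.3708 × 3.420×10¹⁷ = 4.688×10¹⁷ J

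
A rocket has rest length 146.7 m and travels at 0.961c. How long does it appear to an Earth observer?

Proper length L₀ = 146.7 m
γ = 1/√(1 - 0.961²) = 3.616
L = L₀/γ = 146.7/3.616 = 40.57 m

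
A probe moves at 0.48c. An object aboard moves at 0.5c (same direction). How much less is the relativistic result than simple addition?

Classical: u' + v = 0.5 + 0.48 = 0.98c
Relativistic: u = (0.5 + 0.48)/(1 + 0.24) = 0.98/1.24 = 0.7903c
Difference: 0.98 - 0.7903 = 0.1897c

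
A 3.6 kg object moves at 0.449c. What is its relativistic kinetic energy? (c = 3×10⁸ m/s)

γ = 1/√(1 - 0.449²) = 1.119154
γ - 1 = 0.119154
KE = (γ-1)mc² = 0.119154 × 3.6 × (3×10⁸)² = 3.861×10¹⁶ J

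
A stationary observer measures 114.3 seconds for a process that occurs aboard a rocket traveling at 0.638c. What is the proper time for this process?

Dilated time Δt = 114.3 seconds
γ = 1/√(1 - 0.638²) = 1.2986
Δt₀ = Δt/γ = 114.3/1.2986 = 88.02 seconds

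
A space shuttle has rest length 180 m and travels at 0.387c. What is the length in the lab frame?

Proper length L₀ = 180 m
γ = 1/√(1 - 0.387²) = 1.0845
L = L₀/γ = 180/1.0845 = 166.0 m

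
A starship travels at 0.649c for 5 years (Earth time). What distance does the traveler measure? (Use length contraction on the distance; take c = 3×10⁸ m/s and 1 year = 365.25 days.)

Earth distance: d = v × t = 0.649c × 5 yr = 3.0721×10¹⁶ m
γ = 1.3144
d' = d/γ = 3.0721×10¹⁶/1.3144 = 2.337×10¹⁶ m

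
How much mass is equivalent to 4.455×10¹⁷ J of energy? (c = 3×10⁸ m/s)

From E = mc², we get m = E/c²
c² = (3×10⁸)² = 9×10¹⁶ m²/s²
m = 4.455×10¹⁷ / 9×10¹⁶ = 4.950 kg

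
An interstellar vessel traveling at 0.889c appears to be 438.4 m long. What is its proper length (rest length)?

Contracted length L = 438.4 m
γ = 1/√(1 - 0.889²) = 2.1838
L₀ = γL = 2.1838 × 438.4 = 957.4 m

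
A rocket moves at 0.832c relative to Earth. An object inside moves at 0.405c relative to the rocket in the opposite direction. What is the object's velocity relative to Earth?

Object's velocity in rocket frame is u' = -0.405c
u = (u' + v)/(1 + u'v/c²) = (v - 0.405)/(1 - 0.405·v/c²)
Numerator: 0.832 - 0.405 = 0.427
Denominator: 1 - 0.33696 = 0.66304
u = 0.427/0.66304 = 0.6440c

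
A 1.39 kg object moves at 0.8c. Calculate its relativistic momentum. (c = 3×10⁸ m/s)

γ = 1/√(1 - 0.8²) = 1.6667
v = 0.8 × 3×10⁸ = 2.400×10⁸ m/s
p = γmv = 1.6667 × 1.39 × 2.400×10⁸ = 5.560×10⁸ kg·m/s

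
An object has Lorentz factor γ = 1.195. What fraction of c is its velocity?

From γ = 1/√(1 - v²/c²):
1/γ² = 1/1.195² = 0.70027
v²/c² = 1 - 0.70027 = 0.29973
v/c = √(0.29973) = 0.5475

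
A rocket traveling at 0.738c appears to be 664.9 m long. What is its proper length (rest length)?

Contracted length L = 664.9 m
γ = 1/√(1 - 0.738²) = 1.4819
L₀ = γL = 1.4819 × 664.9 = 985.3 m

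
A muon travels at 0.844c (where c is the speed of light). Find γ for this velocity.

v/c = 0.844, so (v/c)² = 0.712336
1 - (v/c)² = 0.287664
γ = 1/√(0.287664) = 1.864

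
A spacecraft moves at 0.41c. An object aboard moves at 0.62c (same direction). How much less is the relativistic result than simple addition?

Classical: u' + v = 0.62 + 0.41 = 1.03c
Relativistic: u = (0.62 + 0.41)/(1 + 0.2542) = 1.03/1.2542 = 0.8212c
Difference: 1.03 - 0.8212 = 0.2088c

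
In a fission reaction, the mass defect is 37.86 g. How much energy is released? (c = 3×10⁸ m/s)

Convert mass defect: Δm = 37.86 g = 0.03786 kg
E = Δm·c² = 0.03786 × (3×10⁸)²
= 0.03786 × 9×10¹⁶ = 3.407×10¹⁵ J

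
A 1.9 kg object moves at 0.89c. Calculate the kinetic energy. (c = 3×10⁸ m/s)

γ = 1/√(1 - 0.89²) = 2.193
γ - 1 = 1.193
KE = (γ-1)mc² = 1.193 × 1.9 × (3×10⁸)² = 2.040×10¹⁷ J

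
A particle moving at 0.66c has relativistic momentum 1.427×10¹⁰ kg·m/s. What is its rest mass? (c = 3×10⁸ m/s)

γ = 1/√(1 - 0.66²) = 1.3311
v = 0.66 × 3×10⁸ = 1.980×10⁸ m/s
m = p/(γv) = 1.427×10¹⁰/(1.3311 × 1.980×10⁸) = 54.14 kg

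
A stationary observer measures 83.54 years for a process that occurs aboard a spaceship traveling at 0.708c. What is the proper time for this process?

Dilated time Δt = 83.54 years
γ = 1/√(1 - 0.708²) = 1.416
Δt₀ = Δt/γ = 83.54/1.416 = 59.00 years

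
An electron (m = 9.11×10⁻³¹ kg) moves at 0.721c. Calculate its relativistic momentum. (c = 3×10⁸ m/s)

γ = 1/√(1 - 0.721²) = 1.4431
v = 0.721 × 3×10⁸ = 2.163×10⁸ m/s
p = γmv = 1.4431 × 9.11×10⁻³¹ × 2.163×10⁸ = 2.844×10⁻²² kg·m/s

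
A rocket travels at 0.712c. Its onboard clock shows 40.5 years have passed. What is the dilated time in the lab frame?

Proper time Δt₀ = 40.5 years
γ = 1/√(1 - 0.712²) = 1.4241
Δt = γΔt₀ = 1.4241 × 40.5 = 57.68 years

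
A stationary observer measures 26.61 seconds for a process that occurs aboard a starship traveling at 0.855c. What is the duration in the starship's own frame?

Dilated time Δt = 26.61 seconds
γ = 1/√(1 - 0.855²) = 1.928
Δt₀ = Δt/γ = 26.61/1.928 = 13.80 seconds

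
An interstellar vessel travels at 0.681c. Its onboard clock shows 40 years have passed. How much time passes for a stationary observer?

Proper time Δt₀ = 40 years
γ = 1/√(1 - 0.681²) = 1.3656
Δt = γΔt₀ = 1.3656 × 40 = 54.62 years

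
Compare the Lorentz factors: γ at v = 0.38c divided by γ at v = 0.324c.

γ₁ = 1/√(1 - 0.38²) = 1.081
γ₂ = 1/√(1 - 0.324²) = 1.057
γ₁/γ₂ = 1.081/1.057 = 1.023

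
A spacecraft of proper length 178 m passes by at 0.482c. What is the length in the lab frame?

Proper length L₀ = 178 m
γ = 1/√(1 - 0.482²) = 1.141
L = L₀/γ = 178/1.141 = 156.0 m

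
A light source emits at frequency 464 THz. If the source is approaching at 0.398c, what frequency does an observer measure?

β = v/c = 0.398
(1+β)/(1-β) = 1.398/0.602 = 2.322
Doppler factor = √(2.322) = 1.524
f_obs = 464 × 1.524 = 707.1 THz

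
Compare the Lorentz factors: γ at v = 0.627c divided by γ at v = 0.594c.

γ₁ = 1/√(1 - 0.627²) = 1.284
γ₂ = 1/√(1 - 0.594²) = 1.243
γ₁/γ₂ = 1.284/1.243 = 1.033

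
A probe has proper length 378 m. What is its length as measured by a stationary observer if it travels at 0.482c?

Proper length L₀ = 378 m
γ = 1/√(1 - 0.482²) = 1.1413
L = L₀/γ = 378/1.1413 = 331.2 m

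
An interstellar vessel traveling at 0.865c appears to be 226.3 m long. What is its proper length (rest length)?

Contracted length L = 226.3 m
γ = 1/√(1 - 0.865²) = 1.993
L₀ = γL = 1.993 × 226.3 = 451.0 m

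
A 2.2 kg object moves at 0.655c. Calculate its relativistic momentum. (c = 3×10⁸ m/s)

γ = 1/√(1 - 0.655²) = 1.3234
v = 0.655 × 3×10⁸ = 1.965×10⁸ m/s
p = γmv = 1.3234 × 2.2 × 1.965×10⁸ = 5.721×10⁸ kg·m/s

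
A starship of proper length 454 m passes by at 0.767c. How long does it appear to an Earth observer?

Proper length L₀ = 454 m
γ = 1/√(1 - 0.767²) = 1.5585
L = L₀/γ = 454/1.5585 = 291.3 m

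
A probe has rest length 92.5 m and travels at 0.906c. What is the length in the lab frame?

Proper length L₀ = 92.5 m
γ = 1/√(1 - 0.906²) = 2.363
L = L₀/γ = 92.5/2.363 = 39.15 m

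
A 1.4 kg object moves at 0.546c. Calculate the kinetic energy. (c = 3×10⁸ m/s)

γ = 1/√(1 - 0.546²) = 1.19362
γ - 1 = 0.19362
KE = (γ-1)mc² = 0.19362 × 1.4 × (3×10⁸)² = 2.440×10¹⁶ J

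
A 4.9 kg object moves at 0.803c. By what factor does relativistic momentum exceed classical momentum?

p_rel = γmv, p_class = mv
Ratio = γ = 1/√(1 - 0.803²) = 1.678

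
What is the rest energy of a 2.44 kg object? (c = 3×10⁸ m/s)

c² = (3×10⁸)² = 9.000×10¹⁶ m²/s²
E₀ = mc² = 2.44 × 9.000×10¹⁶ = 2.196×10¹⁷ J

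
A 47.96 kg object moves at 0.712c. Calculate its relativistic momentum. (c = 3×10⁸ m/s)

γ = 1/√(1 - 0.712²) = 1.424
v = 0.712 × 3×10⁸ = 2.136×10⁸ m/s
p = γmv = 1.424 × 47.96 × 2.136×10⁸ = 1.459×10¹⁰ kg·m/s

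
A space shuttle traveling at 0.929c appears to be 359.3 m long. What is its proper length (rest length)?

Contracted length L = 359.3 m
γ = 1/√(1 - 0.929²) = 2.7021
L₀ = γL = 2.7021 × 359.3 = 970.9 m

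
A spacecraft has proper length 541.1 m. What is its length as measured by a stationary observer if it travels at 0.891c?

Proper length L₀ = 541.1 m
γ = 1/√(1 - 0.891²) = 2.2026
L = L₀/γ = 541.1/2.2026 = 245.7 m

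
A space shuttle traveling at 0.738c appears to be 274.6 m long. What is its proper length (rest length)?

Contracted length L = 274.6 m
γ = 1/√(1 - 0.738²) = 1.4819
L₀ = γL = 1.4819 × 274.6 = 406.9 m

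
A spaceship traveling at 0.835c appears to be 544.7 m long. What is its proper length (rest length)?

Contracted length L = 544.7 m
γ = 1/√(1 - 0.835²) = 1.8174
L₀ = γL = 1.8174 × 544.7 = 989.9 m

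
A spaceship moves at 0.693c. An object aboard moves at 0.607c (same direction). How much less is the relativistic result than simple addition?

Classical: u' + v = 0.607 + 0.693 = 1.3c
Relativistic: u = (0.607 + 0.693)/(1 + 0.420651) = 1.3/1.420651 = 0.9151c
Difference: 1.3 - 0.9151 = 0.3849c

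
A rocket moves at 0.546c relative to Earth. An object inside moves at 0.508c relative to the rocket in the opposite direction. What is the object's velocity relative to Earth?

Object's velocity in rocket frame is u' = -0.508c
u = (u' + v)/(1 + u'v/c²) = (v - 0.508)/(1 - 0.508·v/c²)
Numerator: 0.546 - 0.508 = 0.038
Denominator: 1 - 0.277368 = 0.722632
u = 0.038/0.722632 = 0.05259c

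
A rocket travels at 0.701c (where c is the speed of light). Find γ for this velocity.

v/c = 0.701, so (v/c)² = 0.491401
1 - (v/c)² = 0.508599
γ = 1/√(0.508599) = 1.402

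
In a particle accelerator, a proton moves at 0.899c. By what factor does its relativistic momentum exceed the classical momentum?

p_rel = γmv, p_class = mv
Ratio = γ = 1/√(1 - 0.899²)
= 1/√(0.191799) = 2.283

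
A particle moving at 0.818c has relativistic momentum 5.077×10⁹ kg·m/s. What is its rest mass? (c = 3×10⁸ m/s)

γ = 1/√(1 - 0.818²) = 1.738
v = 0.818 × 3×10⁸ = 2.454×10⁸ m/s
m = p/(γv) = 5.077×10⁹/(1.738 × 2.454×10⁸) = 11.90 kg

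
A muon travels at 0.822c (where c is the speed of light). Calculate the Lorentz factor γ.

v/c = 0.822, so (v/c)² = 0.675684
1 - (v/c)² = 0.324316
γ = 1/√(0.324316) = 1.756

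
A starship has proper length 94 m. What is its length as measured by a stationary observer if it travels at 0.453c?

Proper length L₀ = 94 m
γ = 1/√(1 - 0.453²) = 1.1217
L = L₀/γ = 94/1.1217 = 83.80 m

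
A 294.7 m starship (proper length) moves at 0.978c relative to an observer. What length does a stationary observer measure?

Proper length L₀ = 294.7 m
γ = 1/√(1 - 0.978²) = 4.7938
L = L₀/γ = 294.7/4.7938 = 61.48 m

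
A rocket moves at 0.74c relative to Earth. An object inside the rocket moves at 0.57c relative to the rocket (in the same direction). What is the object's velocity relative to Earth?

u = (u' + v)/(1 + u'v/c²)
Numerator: 0.57 + 0.74 = 1.31
Denominator: 1 + 0.4218 = 1.4218
u = 1.31/1.4218 = 0.9214c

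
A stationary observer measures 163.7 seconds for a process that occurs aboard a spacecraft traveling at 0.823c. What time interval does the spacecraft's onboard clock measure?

Dilated time Δt = 163.7 seconds
γ = 1/√(1 - 0.823²) = 1.7604
Δt₀ = Δt/γ = 163.7/1.7604 = 92.99 seconds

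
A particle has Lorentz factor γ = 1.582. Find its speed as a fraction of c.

From γ = 1/√(1 - v²/c²):
1/γ² = 1/1.582² = 0.3996
v²/c² = 1 - 0.3996 = 0.6004
v/c = √(0.6004) = 0.7749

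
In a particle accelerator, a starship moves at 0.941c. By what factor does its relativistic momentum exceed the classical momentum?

p_rel = γmv, p_class = mv
Ratio = γ = 1/√(1 - 0.941²)
= 1/√(0.114519) = 2.955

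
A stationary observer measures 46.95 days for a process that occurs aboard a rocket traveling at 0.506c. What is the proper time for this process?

Dilated time Δt = 46.95 days
γ = 1/√(1 - 0.506²) = 1.1594
Δt₀ = Δt/γ = 46.95/1.1594 = 40.50 days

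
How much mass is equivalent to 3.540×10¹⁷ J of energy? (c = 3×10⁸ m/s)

From E = mc², we get m = E/c²
c² = (3×10⁸)² = 9×10¹⁶ m²/s²
m = 3.540×10¹⁷ / 9×10¹⁶ = 3.933 kg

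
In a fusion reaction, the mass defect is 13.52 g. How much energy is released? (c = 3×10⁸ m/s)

Convert mass defect: Δm = 13.52 g = 0.01352 kg
E = Δm·c² = 0.01352 × (3×10⁸)²
= 0.01352 × 9×10¹⁶ = 1.217×10¹⁵ J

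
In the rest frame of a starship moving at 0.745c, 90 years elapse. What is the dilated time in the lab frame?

Proper time Δt₀ = 90 years
γ = 1/√(1 - 0.745²) = 1.499
Δt = γΔt₀ = 1.499 × 90 = 134.9 years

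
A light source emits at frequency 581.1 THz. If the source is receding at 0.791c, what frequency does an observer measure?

β = v/c = 0.791
(1-β)/(1+β) = 0.209/1.791 = 0.1167
Doppler factor = √(0.1167) = 0.3416
f_obs = 581.1 × 0.3416 = 198.5 THz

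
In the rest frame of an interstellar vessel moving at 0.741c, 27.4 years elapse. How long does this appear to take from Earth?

Proper time Δt₀ = 27.4 years
γ = 1/√(1 - 0.741²) = 1.489
Δt = γΔt₀ = 1.489 × 27.4 = 40.80 years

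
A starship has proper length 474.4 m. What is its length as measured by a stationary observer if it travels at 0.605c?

Proper length L₀ = 474.4 m
γ = 1/√(1 - 0.605²) = 1.256
L = L₀/γ = 474.4/1.256 = 377.7 m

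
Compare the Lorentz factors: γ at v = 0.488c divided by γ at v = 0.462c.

γ₁ = 1/√(1 - 0.488²) = 1.146
γ₂ = 1/√(1 - 0.462²) = 1.128
γ₁/γ₂ = 1.146/1.128 = 1.016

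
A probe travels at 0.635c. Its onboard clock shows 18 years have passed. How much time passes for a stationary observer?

Proper time Δt₀ = 18 years
γ = 1/√(1 - 0.635²) = 1.2945
Δt = γΔt₀ = 1.2945 × 18 = 23.30 years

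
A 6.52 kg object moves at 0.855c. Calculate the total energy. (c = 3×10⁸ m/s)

γ = 1/√(1 - 0.855²) = 1.928
mc² = 6.52 × (3×10⁸)² = 5.868×10¹⁷ J
E = γmc² = 1.928 × 5.868×10¹⁷ = 1.131×10¹⁸ J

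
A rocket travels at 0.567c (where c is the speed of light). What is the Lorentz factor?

v/c = 0.567, so (v/c)² = 0.321489
1 - (v/c)² = 0.678511
γ = 1/√(0.678511) = 1.214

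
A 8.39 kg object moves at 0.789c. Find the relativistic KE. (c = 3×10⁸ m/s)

γ = 1/√(1 - 0.789²) = 1.6276
γ - 1 = 0.6276
KE = (γ-1)mc² = 0.6276 × 8.39 × (3×10⁸)² = 4.739×10¹⁷ J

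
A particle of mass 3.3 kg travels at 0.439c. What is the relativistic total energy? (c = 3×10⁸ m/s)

γ = 1/√(1 - 0.439²) = 1.113
mc² = 3.3 × (3×10⁸)² = 2.970×10¹⁷ J
E = γmc² = 1.113 × 2.970×10¹⁷ = 3.306×10¹⁷ J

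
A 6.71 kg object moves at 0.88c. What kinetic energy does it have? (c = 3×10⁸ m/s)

γ = 1/√(1 - 0.88²) = 2.10538
γ - 1 = 1.10538
KE = (γ-1)mc² = 1.10538 × 6.71 × (3×10⁸)² = 6.675×10¹⁷ J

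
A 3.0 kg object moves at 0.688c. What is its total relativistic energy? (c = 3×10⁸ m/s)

γ = 1/√(1 - 0.688²) = 1.37796
mc² = 3.0 × (3×10⁸)² = 2.700×10¹⁷ J
E = γmc² = 1.37796 × 2.700×10¹⁷ = 3.720×10¹⁷ J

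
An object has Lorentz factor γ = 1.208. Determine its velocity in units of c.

From γ = 1/√(1 - v²/c²):
1/γ² = 1/1.208² = 0.6853
v²/c² = 1 - 0.6853 = 0.3147
v/c = √(0.3147) = 0.5610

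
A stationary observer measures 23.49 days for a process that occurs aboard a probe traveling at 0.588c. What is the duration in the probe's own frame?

Dilated time Δt = 23.49 days
γ = 1/√(1 - 0.588²) = 1.236
Δt₀ = Δt/γ = 23.49/1.236 = 19.00 days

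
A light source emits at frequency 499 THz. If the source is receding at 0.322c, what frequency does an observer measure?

β = v/c = 0.322
(1-β)/(1+β) = 0.678/1.322 = 0.51286
Doppler factor = √(0.51286) = 0.71614
f_obs = 499 × 0.71614 = 357.4 THz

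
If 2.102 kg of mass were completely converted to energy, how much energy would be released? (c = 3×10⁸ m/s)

Using E = mc²:
c² = (3×10⁸)² = 9×10¹⁶ m²/s²
E = 2.102 × 9×10¹⁶ = 1.892×10¹⁷ J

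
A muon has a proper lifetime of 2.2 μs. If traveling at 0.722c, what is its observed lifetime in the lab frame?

Proper lifetime τ₀ = 2.2 μs
γ = 1/√(1 - 0.722²) = 1.4453
τ = γτ₀ = 1.4453 × 2.2 μs = 3.180 μs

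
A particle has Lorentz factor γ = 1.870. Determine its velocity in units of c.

From γ = 1/√(1 - v²/c²):
1/γ² = 1/1.870² = 0.2860
v²/c² = 1 - 0.2860 = 0.7140
v/c = √(0.7140) = 0.8450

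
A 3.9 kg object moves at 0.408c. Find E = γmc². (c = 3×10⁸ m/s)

γ = 1/√(1 - 0.408²) = 1.0953
mc² = 3.9 × (3×10⁸)² = 3.510×10¹⁷ J
E = γmc² = 1.0953 × 3.510×10¹⁷ = 3.845×10¹⁷ J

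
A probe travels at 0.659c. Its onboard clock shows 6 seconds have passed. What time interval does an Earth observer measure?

Proper time Δt₀ = 6 seconds
γ = 1/√(1 - 0.659²) = 1.3295
Δt = γΔt₀ = 1.3295 × 6 = 7.977 seconds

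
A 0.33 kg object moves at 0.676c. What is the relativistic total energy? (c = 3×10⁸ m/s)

γ = 1/√(1 - 0.676²) = 1.357
mc² = 0.33 × (3×10⁸)² = 2.970×10¹⁶ J
E = γmc² = 1.357 × 2.970×10¹⁶ = 4.030×10¹⁶ J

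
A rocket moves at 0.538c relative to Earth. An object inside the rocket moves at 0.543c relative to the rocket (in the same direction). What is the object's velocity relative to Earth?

u = (u' + v)/(1 + u'v/c²)
Numerator: 0.543 + 0.538 = 1.081
Denominator: 1 + 0.292134 = 1.292134
u = 1.081/1.292134 = 0.8366c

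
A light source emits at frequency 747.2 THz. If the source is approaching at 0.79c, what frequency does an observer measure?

β = v/c = 0.79
(1+β)/(1-β) = 1.79/0.21 = 8.52381
Doppler factor = √(8.52381) = 2.91956
f_obs = 747.2 × 2.91956 = 2181 THz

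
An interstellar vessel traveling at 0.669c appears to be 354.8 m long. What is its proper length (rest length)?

Contracted length L = 354.8 m
γ = 1/√(1 - 0.669²) = 1.34542
L₀ = γL = 1.34542 × 354.8 = 477.4 m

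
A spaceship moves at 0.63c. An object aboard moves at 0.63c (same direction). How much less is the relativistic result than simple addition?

Classical: u' + v = 0.63 + 0.63 = 1.26c
Relativistic: u = (0.63 + 0.63)/(1 + 0.3969) = 1.26/1.3969 = 0.9020c
Difference: 1.26 - 0.9020 = 0.3580c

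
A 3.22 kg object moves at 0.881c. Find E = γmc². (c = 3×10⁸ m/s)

γ = 1/√(1 - 0.881²) = 2.1136
mc² = 3.22 × (3×10⁸)² = 2.898×10¹⁷ J
E = γmc² = 2.1136 × 2.898×10¹⁷ = 6.125×10¹⁷ J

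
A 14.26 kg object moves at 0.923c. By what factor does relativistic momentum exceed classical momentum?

p_rel = γmv, p_class = mv
Ratio = γ = 1/√(1 - 0.923²) = 2.599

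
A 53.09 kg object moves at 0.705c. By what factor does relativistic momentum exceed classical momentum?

p_rel = γmv, p_class = mv
Ratio = γ = 1/√(1 - 0.705²) = 1.410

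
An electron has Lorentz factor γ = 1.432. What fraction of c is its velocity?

From γ = 1/√(1 - v²/c²):
1/γ² = 1/1.432² = 0.4877
v²/c² = 1 - 0.4877 = 0.5123
v/c = √(0.5123) = 0.7158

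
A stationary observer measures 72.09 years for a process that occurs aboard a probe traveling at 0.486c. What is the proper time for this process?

Dilated time Δt = 72.09 years
γ = 1/√(1 - 0.486²) = 1.1442
Δt₀ = Δt/γ = 72.09/1.1442 = 63.00 years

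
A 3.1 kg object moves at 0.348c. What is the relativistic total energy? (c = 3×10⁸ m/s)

γ = 1/√(1 - 0.348²) = 1.0667
mc² = 3.1 × (3×10⁸)² = 2.790×10¹⁷ J
E = γmc² = 1.0667 × 2.790×10¹⁷ = 2.976×10¹⁷ J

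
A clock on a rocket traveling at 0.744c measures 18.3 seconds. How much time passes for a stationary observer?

Proper time Δt₀ = 18.3 seconds
γ = 1/√(1 - 0.744²) = 1.4966
Δt = γΔt₀ = 1.4966 × 18.3 = 27.39 seconds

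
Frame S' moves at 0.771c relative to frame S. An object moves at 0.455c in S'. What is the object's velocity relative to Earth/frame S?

u = (u' + v)/(1 + u'v/c²)
Numerator: 0.455 + 0.771 = 1.226
Denominator: 1 + 0.350805 = 1.350805
u = 1.226/1.350805 = 0.9076c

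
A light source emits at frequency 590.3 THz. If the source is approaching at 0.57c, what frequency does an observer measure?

β = v/c = 0.57
(1+β)/(1-β) = 1.57/0.43 = 3.651
Doppler factor = √(3.651) = 1.911
f_obs = 590.3 × 1.911 = 1128 THz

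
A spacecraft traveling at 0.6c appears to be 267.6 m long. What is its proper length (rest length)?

Contracted length L = 267.6 m
γ = 1/√(1 - 0.6²) = 1.250
L₀ = γL = 1.250 × 267.6 = 334.5 m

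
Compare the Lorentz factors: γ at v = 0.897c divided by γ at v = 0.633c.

γ₁ = 1/√(1 - 0.897²) = 2.262
γ₂ = 1/√(1 - 0.633²) = 1.292
γ₁/γ₂ = 2.262/1.292 = 1.751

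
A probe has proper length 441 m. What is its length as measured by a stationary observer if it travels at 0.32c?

Proper length L₀ = 441 m
γ = 1/√(1 - 0.32²) = 1.0555
L = L₀/γ = 441/1.0555 = 417.8 m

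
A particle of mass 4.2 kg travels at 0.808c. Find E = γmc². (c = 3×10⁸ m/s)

γ = 1/√(1 - 0.808²) = 1.6973
mc² = 4.2 × (3×10⁸)² = 3.780×10¹⁷ J
E = γmc² = 1.6973 × 3.780×10¹⁷ = 6.416×10¹⁷ J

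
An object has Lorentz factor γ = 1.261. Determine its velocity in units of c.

From γ = 1/√(1 - v²/c²):
1/γ² = 1/1.261² = 0.6289
v²/c² = 1 - 0.6289 = 0.3711
v/c = √(0.3711) = 0.6092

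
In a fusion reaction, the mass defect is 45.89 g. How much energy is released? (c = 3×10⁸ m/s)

Convert mass defect: Δm = 45.89 g = 0.04589 kg
E = Δm·c² = 0.04589 × (3×10⁸)²
= 0.04589 × 9×10¹⁶ = 4.130×10¹⁵ J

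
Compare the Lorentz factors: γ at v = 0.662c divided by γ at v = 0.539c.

γ₁ = 1/√(1 - 0.662²) = 1.334
γ₂ = 1/√(1 - 0.539²) = 1.187
γ₁/γ₂ = 1.334/1.187 = 1.124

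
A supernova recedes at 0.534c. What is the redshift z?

β = 0.534
(1+β)/(1-β) = 1.534/0.466 = 3.2918
√(3.2918) = 1.8143
z = 1.8143 - 1 = 0.8143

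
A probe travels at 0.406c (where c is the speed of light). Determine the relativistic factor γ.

v/c = 0.406, so (v/c)² = 0.164836
1 - (v/c)² = 0.835164
γ = 1/√(0.835164) = 1.094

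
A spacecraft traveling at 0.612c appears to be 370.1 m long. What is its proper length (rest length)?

Contracted length L = 370.1 m
γ = 1/√(1 - 0.612²) = 1.2644
L₀ = γL = 1.2644 × 370.1 = 468.0 m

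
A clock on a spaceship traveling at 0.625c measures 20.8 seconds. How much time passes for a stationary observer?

Proper time Δt₀ = 20.8 seconds
γ = 1/√(1 - 0.625²) = 1.28103
Δt = γΔt₀ = 1.28103 × 20.8 = 26.65 seconds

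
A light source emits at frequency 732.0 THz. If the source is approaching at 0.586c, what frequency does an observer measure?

β = v/c = 0.586
(1+β)/(1-β) = 1.586/0.414 = 3.831
Doppler factor = √(3.831) = 1.957
f_obs = 732.0 × 1.957 = 1433 THz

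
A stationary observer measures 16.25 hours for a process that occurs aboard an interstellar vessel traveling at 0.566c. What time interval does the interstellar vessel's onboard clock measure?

Dilated time Δt = 16.25 hours
γ = 1/√(1 - 0.566²) = 1.213
Δt₀ = Δt/γ = 16.25/1.213 = 13.40 hours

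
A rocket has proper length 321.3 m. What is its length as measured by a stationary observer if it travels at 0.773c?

Proper length L₀ = 321.3 m
γ = 1/√(1 - 0.773²) = 1.5763
L = L₀/γ = 321.3/1.5763 = 203.8 m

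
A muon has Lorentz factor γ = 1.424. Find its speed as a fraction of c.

From γ = 1/√(1 - v²/c²):
1/γ² = 1/1.424² = 0.4932
v²/c² = 1 - 0.4932 = 0.5068
v/c = √(0.5068) = 0.7119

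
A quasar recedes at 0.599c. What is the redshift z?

β = 0.599
(1+β)/(1-β) = 1.599/0.401 = 3.9875
√(3.9875) = 1.9969
z = 1.9969 - 1 = 0.9969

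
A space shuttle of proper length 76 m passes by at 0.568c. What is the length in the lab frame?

Proper length L₀ = 76 m
γ = 1/√(1 - 0.568²) = 1.215
L = L₀/γ = 76/1.215 = 62.55 m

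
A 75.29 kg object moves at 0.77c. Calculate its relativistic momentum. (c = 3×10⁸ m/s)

γ = 1/√(1 - 0.77²) = 1.5673
v = 0.77 × 3×10⁸ = 2.310×10⁸ m/s
p = γmv = 1.5673 × 75.29 × 2.310×10⁸ = 2.726×10¹⁰ kg·m/s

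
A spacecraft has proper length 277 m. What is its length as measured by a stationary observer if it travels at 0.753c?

Proper length L₀ = 277 m
γ = 1/√(1 - 0.753²) = 1.5197
L = L₀/γ = 277/1.5197 = 182.3 m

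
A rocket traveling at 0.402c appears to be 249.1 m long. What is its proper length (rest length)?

Contracted length L = 249.1 m
γ = 1/√(1 - 0.402²) = 1.092133
L₀ = γL = 1.092133 × 249.1 = 272.1 m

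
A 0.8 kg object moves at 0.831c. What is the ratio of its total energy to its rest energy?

E = γmc², E₀ = mc²
E/E₀ = γ = 1/√(1 - 0.831²) = 1.798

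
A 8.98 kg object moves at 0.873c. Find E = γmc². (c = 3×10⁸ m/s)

γ = 1/√(1 - 0.873²) = 2.050
mc² = 8.98 × (3×10⁸)² = 8.082×10¹⁷ J
E = γmc² = 2.050 × 8.082×10¹⁷ = 1.657×10¹⁸ J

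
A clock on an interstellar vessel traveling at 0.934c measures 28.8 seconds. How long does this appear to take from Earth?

Proper time Δt₀ = 28.8 seconds
γ = 1/√(1 - 0.934²) = 2.799
Δt = γΔt₀ = 2.799 × 28.8 = 80.61 seconds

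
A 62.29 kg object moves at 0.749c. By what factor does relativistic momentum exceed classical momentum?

p_rel = γmv, p_class = mv
Ratio = γ = 1/√(1 - 0.749²) = 1.509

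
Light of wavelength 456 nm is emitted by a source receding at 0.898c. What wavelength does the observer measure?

β = 0.898
Wavelength Doppler factor = √(1.898/0.102) = √(18.61) = 4.314
λ_obs = 456 × 4.314 = 1967 nm (redshift)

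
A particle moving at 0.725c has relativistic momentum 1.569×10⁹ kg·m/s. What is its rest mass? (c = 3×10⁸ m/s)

γ = 1/√(1 - 0.725²) = 1.452
v = 0.725 × 3×10⁸ = 2.175×10⁸ m/s
m = p/(γv) = 1.569×10⁹/(1.452 × 2.175×10⁸) = 4.968 kg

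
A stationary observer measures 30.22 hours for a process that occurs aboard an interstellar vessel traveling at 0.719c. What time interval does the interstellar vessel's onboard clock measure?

Dilated time Δt = 30.22 hours
γ = 1/√(1 - 0.719²) = 1.439
Δt₀ = Δt/γ = 30.22/1.439 = 21.00 hours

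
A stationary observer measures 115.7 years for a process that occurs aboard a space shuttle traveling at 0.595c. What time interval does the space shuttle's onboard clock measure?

Dilated time Δt = 115.7 years
γ = 1/√(1 - 0.595²) = 1.2442
Δt₀ = Δt/γ = 115.7/1.2442 = 92.99 years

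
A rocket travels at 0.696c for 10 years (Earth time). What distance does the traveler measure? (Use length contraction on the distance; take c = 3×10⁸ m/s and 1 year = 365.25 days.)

Earth distance: d = v × t = 0.696c × 10 yr = 6.5892×10¹⁶ m
γ = 1.3927
d' = d/γ = 6.5892×10¹⁶/1.3927 = 4.731×10¹⁶ m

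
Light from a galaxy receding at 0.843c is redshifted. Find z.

β = 0.843
(1+β)/(1-β) = 1.843/0.157 = 11.74
√(11.74) = 3.426
z = 3.426 - 1 = 2.426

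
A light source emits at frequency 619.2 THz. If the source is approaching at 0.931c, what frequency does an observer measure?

β = v/c = 0.931
(1+β)/(1-β) = 1.931/0.069 = 27.986
Doppler factor = √(27.986) = 5.290
f_obs = 619.2 × 5.290 = 3276 THz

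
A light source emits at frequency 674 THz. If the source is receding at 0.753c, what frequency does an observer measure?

β = v/c = 0.753
(1-β)/(1+β) = 0.247/1.753 = 0.1409
Doppler factor = √(0.1409) = 0.3754
f_obs = 674 × 0.3754 = 253.0 THz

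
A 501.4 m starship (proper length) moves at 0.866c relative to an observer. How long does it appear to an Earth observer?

Proper length L₀ = 501.4 m
γ = 1/√(1 - 0.866²) = 2.000
L = L₀/γ = 501.4/2.000 = 250.7 m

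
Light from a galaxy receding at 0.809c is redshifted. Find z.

β = 0.809
(1+β)/(1-β) = 1.809/0.191 = 9.4712
√(9.4712) = 3.078
z = 3.078 - 1 = 2.078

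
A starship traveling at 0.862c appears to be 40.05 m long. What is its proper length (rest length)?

Contracted length L = 40.05 m
γ = 1/√(1 - 0.862²) = 1.9727
L₀ = γL = 1.9727 × 40.05 = 79.01 m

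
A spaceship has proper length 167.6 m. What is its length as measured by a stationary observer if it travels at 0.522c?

Proper length L₀ = 167.6 m
γ = 1/√(1 - 0.522²) = 1.172
L = L₀/γ = 167.6/1.172 = 143.0 m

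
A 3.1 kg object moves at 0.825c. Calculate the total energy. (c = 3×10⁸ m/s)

γ = 1/√(1 - 0.825²) = 1.7695
mc² = 3.1 × (3×10⁸)² = 2.790×10¹⁷ J
E = γmc² = 1.7695 × 2.790×10¹⁷ = 4.937×10¹⁷ J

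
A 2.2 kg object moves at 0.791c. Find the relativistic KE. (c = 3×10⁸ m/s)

γ = 1/√(1 - 0.791²) = 1.6345
γ - 1 = 0.6345
KE = (γ-1)mc² = 0.6345 × 2.2 × (3×10⁸)² = 1.256×10¹⁷ J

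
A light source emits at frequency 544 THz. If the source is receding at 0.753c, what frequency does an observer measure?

β = v/c = 0.753
(1-β)/(1+β) = 0.247/1.753 = 0.1409
Doppler factor = √(0.1409) = 0.3754
f_obs = 544 × 0.3754 = 204.2 THz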